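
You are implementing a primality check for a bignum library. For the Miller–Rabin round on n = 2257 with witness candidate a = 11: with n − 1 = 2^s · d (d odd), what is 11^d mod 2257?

n − 1 = 2256 = 2^4 · 141, so s = 4 and d = 141.
11^141 mod 2257 = 1109.

1109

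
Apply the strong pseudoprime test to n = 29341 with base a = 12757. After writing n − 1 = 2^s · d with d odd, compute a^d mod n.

n − 1 = 29340 = 2^2 · 7335, so s = 2 and d = 7335.
Repeated squaring mod 29341: 12757^1 ≡ 12757, 12757^2 ≡ 15863, 12757^4 ≡ 6353, 12757^8 ≡ 16734, 12757^16 ≡ 25593, 12757^32 ≡ 22506, 12757^64 ≡ 6353, 12757^128 ≡ 16734, 12757^256 ≡ 25593, 12757^512 ≡ 22506, 12757^1024 ≡ 6353, 12757^2048 ≡ 16734, 12757^4096 ≡ 25593.
7335 = 4096 + 2048 + 1024 + 128 + 32 + 4 + 2 + 1, so 12757^7335 ≡ 25593·16734·6353·16734·22506·6353·15863·12757 ≡ 1819 (mod 29341).

1819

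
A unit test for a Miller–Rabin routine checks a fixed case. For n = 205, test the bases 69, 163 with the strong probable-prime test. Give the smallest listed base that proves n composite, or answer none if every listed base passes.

n − 1 = 204 = 2^2 · 51, so s = 2 and d = 51.
Base 69: x_0 = 69^51 mod 205 = 129. x_0 is neither 1 nor 204, so continue squaring. x_1 = 129^2 mod 205 = 36. Reached i = s−1 = 1 without hitting −1: 69 is a Miller–Rabin witness and 205 is composite.
Base 163: x_0 = 163^51 mod 205 = 122. x_0 is neither 1 nor 204, so continue squaring. x_1 = 122^2 mod 205 = 124. Reached i = s−1 = 1 without hitting −1: 163 is a Miller–Rabin witness and 205 is composite.
The smallest witness among the given bases is 69.

69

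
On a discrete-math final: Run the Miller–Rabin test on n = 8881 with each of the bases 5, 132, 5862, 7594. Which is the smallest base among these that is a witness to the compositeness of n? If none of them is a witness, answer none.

5

n − 1 = 8880 = 2^4 · 555, so s = 4 and d = 555.
Base 5: x_0 = 5^555 mod 8881 = 3615. x_0 is neither 1 nor 8880, so continue squaring. x_1 = 3615^2 mod 8881 = 4274. x_2 = 4274^2 mod 8881 = 7740. x_3 = 7740^2 mod 8881 = 5255. Reached i = s−1 = 3 without hitting −1: 5 is a Miller–Rabin witness and 8881 is composite.
Base 132: x_0 = 132^555 mod 8881 = 1920. x_0 is neither 1 nor 8880, so continue squaring. x_1 = 1920^2 mod 8881 = 785. x_2 = 785^2 mod 8881 = 3436. x_3 = 3436^2 mod 8881 = 3247. Reached i = s−1 = 3 without hitting −1: 132 is a Miller–Rabin witness and 8881 is composite.
Base 5862: x_0 = 5862^555 mod 8881 = 8085. x_0 is neither 1 nor 8880, so continue squaring. x_1 = 8085^2 mod 8881 = 3065. x_2 = 3065^2 mod 8881 = 7008. x_3 = 7008^2 mod 8881 = 134. Reached i = s−1 = 3 without hitting −1: 5862 is a Miller–Rabin witness and 8881 is composite.
Base 7594: x_0 = 7594^555 mod 8881 = 3426. x_0 is neither 1 nor 8880, so continue squaring. x_1 = 3426^2 mod 8881 = 5675. x_2 = 5675^2 mod 8881 = 3119. x_3 = 3119^2 mod 8881 = 3466. Reached i = s−1 = 3 without hitting −1: 7594 is a Miller–Rabin witness and 8881 is composite.
The smallest witness among the given bases is 5.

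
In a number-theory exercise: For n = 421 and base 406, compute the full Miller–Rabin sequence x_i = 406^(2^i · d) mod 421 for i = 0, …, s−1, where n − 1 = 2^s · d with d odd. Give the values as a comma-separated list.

1, 1

n − 1 = 420 = 2^2 · 105, so s = 2 and d = 105.
x_0 = 406^105 mod 421 = 1.
x_1 = 1^2 mod 421 = 1.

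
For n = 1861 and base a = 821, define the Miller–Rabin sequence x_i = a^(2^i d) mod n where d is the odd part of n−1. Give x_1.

1860

n − 1 = 1860 = 2^2 · 465, so s = 2 and d = 465.
By repeated squaring, 821^465 ≡ 1800 (mod 1861).
x_0 = 1800.
x_1 = 1800^2 mod 1861 = 1860.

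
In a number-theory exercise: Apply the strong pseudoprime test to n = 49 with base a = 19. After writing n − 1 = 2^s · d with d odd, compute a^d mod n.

n − 1 = 48 = 2^4 · 3, so s = 4 and d = 3.
19^3 mod 49 = 48.

48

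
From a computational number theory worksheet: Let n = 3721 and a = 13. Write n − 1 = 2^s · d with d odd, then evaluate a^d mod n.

n − 1 = 3720 = 2^3 · 465, so s = 3 and d = 465.
13^465 mod 3721 = 1770.

1770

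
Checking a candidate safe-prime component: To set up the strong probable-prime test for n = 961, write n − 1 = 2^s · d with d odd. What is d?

15

Halving: 960 → 480 → 240 → 120 → 60 → 30 → 15; 15 is odd.
So 960 = 2^6 · 15.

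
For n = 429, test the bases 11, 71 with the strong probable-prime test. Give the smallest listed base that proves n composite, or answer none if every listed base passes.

11

n − 1 = 428 = 2^2 · 107, so s = 2 and d = 107.
Base 11: x_0 = 11^107 mod 429 = 110. x_0 is neither 1 nor 428, so continue squaring. x_1 = 110^2 mod 429 = 88. Reached i = s−1 = 1 without hitting −1: 11 is a Miller–Rabin witness and 429 is composite.
Base 71: x_0 = 71^107 mod 429 = 245. x_0 is neither 1 nor 428, so continue squaring. x_1 = 245^2 mod 429 = 394. Reached i = s−1 = 1 without hitting −1: 71 is a Miller–Rabin witness and 429 is composite.
The smallest witness among the given bases is 11.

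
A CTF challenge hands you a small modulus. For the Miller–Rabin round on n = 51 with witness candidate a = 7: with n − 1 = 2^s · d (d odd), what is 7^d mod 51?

n − 1 = 50 = 2^1 · 25, so s = 1 and d = 25.
Repeated squaring mod 51: 7^1 ≡ 7, 7^2 ≡ 49, 7^4 ≡ 4, 7^8 ≡ 16, 7^16 ≡ 1.
25 = 16 + 8 + 1, so 7^25 ≡ 1·16·7 ≡ 10 (mod 51).

10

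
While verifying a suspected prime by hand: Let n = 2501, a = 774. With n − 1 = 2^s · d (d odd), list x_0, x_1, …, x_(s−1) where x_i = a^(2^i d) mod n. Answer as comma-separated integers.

n − 1 = 2500 = 2^2 · 625, so s = 2 and d = 625.
x_0 = 774^625 mod 2501 = 1877.
x_1 = 1877^2 mod 2501 = 1721.

1877, 1721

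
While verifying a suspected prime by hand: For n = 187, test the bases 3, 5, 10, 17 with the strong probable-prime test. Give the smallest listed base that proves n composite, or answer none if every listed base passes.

3

n − 1 = 186 = 2^1 · 93, so s = 1 and d = 93.
Base 3: x_0 = 3^93 mod 187 = 148. x_0 ∉ {1, 186} and s = 1, so 3 is a Miller–Rabin witness and 187 is composite.
Base 5: x_0 = 5^93 mod 187 = 37. x_0 ∉ {1, 186} and s = 1, so 5 is a Miller–Rabin witness and 187 is composite.
Base 10: x_0 = 10^93 mod 187 = 164. x_0 ∉ {1, 186} and s = 1, so 10 is a Miller–Rabin witness and 187 is composite.
Base 17: x_0 = 17^93 mod 187 = 51. x_0 ∉ {1, 186} and s = 1, so 17 is a Miller–Rabin witness and 187 is composite.
The smallest witness among the given bases is 3.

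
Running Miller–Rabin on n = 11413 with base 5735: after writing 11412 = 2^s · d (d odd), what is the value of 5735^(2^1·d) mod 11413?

n − 1 = 11412 = 2^2 · 2853, so s = 2 and d = 2853.
x_0 = 5735^2853 mod 11413 = 5714.
x_1 = 5714^2 mod 11413 = 8616.

8616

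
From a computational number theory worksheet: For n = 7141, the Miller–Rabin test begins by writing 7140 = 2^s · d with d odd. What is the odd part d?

Halving: 7140 → 3570 → 1785; 1785 is odd.
So 7140 = 2^2 · 1785.

1785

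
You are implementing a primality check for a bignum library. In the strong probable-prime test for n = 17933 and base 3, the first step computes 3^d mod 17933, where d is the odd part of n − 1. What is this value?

16704

n − 1 = 17932 = 2^2 · 4483, so s = 2 and d = 4483.
3^4483 mod 17933 = 16704.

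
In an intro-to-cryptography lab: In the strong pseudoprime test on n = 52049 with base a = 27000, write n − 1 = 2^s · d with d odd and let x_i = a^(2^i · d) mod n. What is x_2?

40952

n − 1 = 52048 = 2^4 · 3253, so s = 4 and d = 3253.
By repeated squaring, 27000^3253 ≡ 49723 (mod 52049).
x_0 = 49723.
x_1 = 49723^2 mod 52049 = 49229.
x_2 = 49229^2 mod 52049 = 40952.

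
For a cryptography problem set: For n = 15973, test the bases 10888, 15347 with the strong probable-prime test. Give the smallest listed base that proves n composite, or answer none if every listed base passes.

n − 1 = 15972 = 2^2 · 3993, so s = 2 and d = 3993.
Base 10888: x_0 = 10888^3993 mod 15973 = 15972. x_0 = 15972 ≡ −1, so 10888 is not a witness.
Base 15347: x_0 = 15347^3993 mod 15973 = 1. x_0 = 1, so 15347 is not a witness.
No listed base is a witness for 15973.

none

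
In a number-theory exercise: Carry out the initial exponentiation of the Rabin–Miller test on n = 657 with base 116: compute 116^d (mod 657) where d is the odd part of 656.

125

n − 1 = 656 = 2^4 · 41, so s = 4 and d = 41.
By repeated squaring, 116^41 ≡ 125 (mod 657).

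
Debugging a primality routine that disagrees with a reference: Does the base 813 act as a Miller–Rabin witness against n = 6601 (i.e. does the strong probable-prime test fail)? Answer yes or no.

yes

n − 1 = 6600 = 2^3 · 825, so s = 3 and d = 825.
x_0 = 813^825 mod 6601 = 2416.
x_0 is neither 1 nor 6600, so continue squaring.
x_1 = 2416^2 mod 6601 = 1772.
x_2 = 1772^2 mod 6601 = 4509.
Reached i = s−1 = 2 without hitting −1: 813 is a Miller–Rabin witness and 6601 is composite.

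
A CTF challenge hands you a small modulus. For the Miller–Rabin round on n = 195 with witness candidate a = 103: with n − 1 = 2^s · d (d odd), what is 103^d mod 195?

103

n − 1 = 194 = 2^1 · 97, so s = 1 and d = 97.
103^97 mod 195 = 103.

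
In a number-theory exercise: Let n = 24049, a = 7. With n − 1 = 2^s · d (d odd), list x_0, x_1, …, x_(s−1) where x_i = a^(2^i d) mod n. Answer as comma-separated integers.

17631, 18836, 24048, 1

n − 1 = 24048 = 2^4 · 1503, so s = 4 and d = 1503.
x_0 = 7^1503 mod 24049 = 17631.
x_1 = 17631^2 mod 24049 = 18836.
x_2 = 18836^2 mod 24049 = 24048.
x_3 = 24048^2 mod 24049 = 1.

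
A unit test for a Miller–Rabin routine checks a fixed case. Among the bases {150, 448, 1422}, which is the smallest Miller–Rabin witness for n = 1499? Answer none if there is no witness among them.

none

n − 1 = 1498 = 2^1 · 749, so s = 1 and d = 749.
Base 150: x_0 = 150^749 mod 1499 = 1498. x_0 = 1498 ≡ −1, so 150 is not a witness.
Base 448: x_0 = 448^749 mod 1499 = 1498. x_0 = 1498 ≡ −1, so 448 is not a witness.
Base 1422: x_0 = 1422^749 mod 1499 = 1498. x_0 = 1498 ≡ −1, so 1422 is not a witness.
No listed base is a witness for 1499.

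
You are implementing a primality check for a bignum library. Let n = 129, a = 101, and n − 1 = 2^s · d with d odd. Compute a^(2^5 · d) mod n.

31

n − 1 = 128 = 2^7 · 1, so s = 7 and d = 1.
x_0 = 101^1 mod 129 = 101.
x_1 = 101^2 mod 129 = 10.
x_2 = 10^2 mod 129 = 100.
x_3 = 100^2 mod 129 = 67.
x_4 = 67^2 mod 129 = 103.
x_5 = 103^2 mod 129 = 31.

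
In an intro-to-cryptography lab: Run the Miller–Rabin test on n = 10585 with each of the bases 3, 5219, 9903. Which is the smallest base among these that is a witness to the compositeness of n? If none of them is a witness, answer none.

n − 1 = 10584 = 2^3 · 1323, so s = 3 and d = 1323.
Base 3: x_0 = 3^1323 mod 10585 = 8422. x_0 is neither 1 nor 10584, so continue squaring. x_1 = 8422^2 mod 10585 = 10584. x_1 ≡ −1, so 3 is not a witness.
Base 5219: x_0 = 5219^1323 mod 10585 = 10584. x_0 = 10584 ≡ −1, so 5219 is not a witness.
Base 9903: x_0 = 9903^1323 mod 10585 = 8422. x_0 is neither 1 nor 10584, so continue squaring. x_1 = 8422^2 mod 10585 = 10584. x_1 ≡ −1, so 9903 is not a witness.
No listed base is a witness for 10585.

none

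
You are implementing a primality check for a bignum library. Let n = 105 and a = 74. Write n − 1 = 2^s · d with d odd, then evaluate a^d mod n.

74

n − 1 = 104 = 2^3 · 13, so s = 3 and d = 13.
74^13 mod 105 = 74.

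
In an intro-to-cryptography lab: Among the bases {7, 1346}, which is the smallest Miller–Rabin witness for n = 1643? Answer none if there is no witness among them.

n − 1 = 1642 = 2^1 · 821, so s = 1 and d = 821.
Base 7: x_0 = 7^821 mod 1643 = 640. x_0 ∉ {1, 1642} and s = 1, so 7 is a Miller–Rabin witness and 1643 is composite.
Base 1346: x_0 = 1346^821 mod 1643 = 1305. x_0 ∉ {1, 1642} and s = 1, so 1346 is a Miller–Rabin witness and 1643 is composite.
The smallest witness among the given bases is 7.

7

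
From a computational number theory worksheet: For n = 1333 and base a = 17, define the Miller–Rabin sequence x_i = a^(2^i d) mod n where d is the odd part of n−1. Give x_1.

n − 1 = 1332 = 2^2 · 333, so s = 2 and d = 333.
x_0 = 17^333 mod 1333 = 821.
x_1 = 821^2 mod 1333 = 876.

876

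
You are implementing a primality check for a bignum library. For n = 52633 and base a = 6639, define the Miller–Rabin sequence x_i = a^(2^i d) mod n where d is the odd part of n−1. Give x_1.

n − 1 = 52632 = 2^3 · 6579, so s = 3 and d = 6579.
Repeated squaring mod 52633: 6639^1 ≡ 6639, 6639^2 ≡ 22500, 6639^4 ≡ 25806, 6639^8 ≡ 36920, 6639^16 ≡ 49599, 6639^32 ≡ 47014, 6639^64 ≡ 45994, 6639^128 ≡ 22500, 6639^256 ≡ 25806, 6639^512 ≡ 36920, 6639^1024 ≡ 49599, 6639^2048 ≡ 47014, 6639^4096 ≡ 45994.
6579 = 4096 + 2048 + 256 + 128 + 32 + 16 + 2 + 1, so 6639^6579 ≡ 45994·47014·25806·22500·47014·49599·22500·6639 ≡ 52632 (mod 52633).
x_0 = 52632.
x_1 = 52632^2 mod 52633 = 1.

1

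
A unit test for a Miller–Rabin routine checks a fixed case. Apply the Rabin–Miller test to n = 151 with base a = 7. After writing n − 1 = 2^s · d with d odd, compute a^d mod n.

150

n − 1 = 150 = 2^1 · 75, so s = 1 and d = 75.
Repeated squaring mod 151: 7^1 ≡ 7, 7^2 ≡ 49, 7^4 ≡ 136, 7^8 ≡ 74, 7^16 ≡ 40, 7^32 ≡ 90, 7^64 ≡ 97.
75 = 64 + 8 + 2 + 1, so 7^75 ≡ 97·74·49·7 ≡ 150 (mod 151).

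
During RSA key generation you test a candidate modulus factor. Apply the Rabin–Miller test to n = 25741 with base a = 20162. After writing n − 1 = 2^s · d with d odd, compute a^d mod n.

25740

n − 1 = 25740 = 2^2 · 6435, so s = 2 and d = 6435.
20162^6435 mod 25741 = 25740.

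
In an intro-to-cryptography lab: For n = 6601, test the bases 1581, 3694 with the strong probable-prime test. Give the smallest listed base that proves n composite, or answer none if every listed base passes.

none

n − 1 = 6600 = 2^3 · 825, so s = 3 and d = 825.
Base 1581: x_0 = 1581^825 mod 6601 = 6600. x_0 = 6600 ≡ −1, so 1581 is not a witness.
Base 3694: x_0 = 3694^825 mod 6601 = 6600. x_0 = 6600 ≡ −1, so 3694 is not a witness.
No listed base is a witness for 6601.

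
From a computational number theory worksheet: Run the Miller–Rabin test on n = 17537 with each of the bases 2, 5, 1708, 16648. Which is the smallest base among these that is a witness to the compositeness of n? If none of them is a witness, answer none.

2

n − 1 = 17536 = 2^7 · 137, so s = 7 and d = 137.
Base 2: x_0 = 2^137 mod 17537 = 5050. x_0 is neither 1 nor 17536, so continue squaring. x_1 = 5050^2 mod 17537 = 3702. x_2 = 3702^2 mod 17537 = 8407. x_3 = 8407^2 mod 17537 = 3539. x_4 = 3539^2 mod 17537 = 3103. x_5 = 3103^2 mod 17537 = 796. x_6 = 796^2 mod 17537 = 2284. Reached i = s−1 = 6 without hitting −1: 2 is a Miller–Rabin witness and 17537 is composite.
Base 5: x_0 = 5^137 mod 17537 = 14864. x_0 is neither 1 nor 17536, so continue squaring. x_1 = 14864^2 mod 17537 = 7370. x_2 = 7370^2 mod 17537 = 4811. x_3 = 4811^2 mod 17537 = 14418. x_4 = 14418^2 mod 17537 = 12663. x_5 = 12663^2 mod 17537 = 10778. x_6 = 10778^2 mod 17537 = 196. Reached i = s−1 = 6 without hitting −1: 5 is a Miller–Rabin witness and 17537 is composite.
Base 1708: x_0 = 1708^137 mod 17537 = 4412. x_0 is neither 1 nor 17536, so continue squaring. x_1 = 4412^2 mod 17537 = 17211. x_2 = 17211^2 mod 17537 = 1054. x_3 = 1054^2 mod 17537 = 6085. x_4 = 6085^2 mod 17537 = 6618. x_5 = 6618^2 mod 17537 = 8035. x_6 = 8035^2 mod 17537 = 7528. Reached i = s−1 = 6 without hitting −1: 1708 is a Miller–Rabin witness and 17537 is composite.
Base 16648: x_0 = 16648^137 mod 17537 = 13658. x_0 is neither 1 nor 17536, so continue squaring. x_1 = 13658^2 mod 17537 = 17432. x_2 = 17432^2 mod 17537 = 11025. x_3 = 11025^2 mod 17537 = 1678. x_4 = 1678^2 mod 17537 = 9764. x_5 = 9764^2 mod 17537 = 4564. x_6 = 4564^2 mod 17537 = 13677. Reached i = s−1 = 6 without hitting −1: 16648 is a Miller–Rabin witness and 17537 is composite.
The smallest witness among the given bases is 2.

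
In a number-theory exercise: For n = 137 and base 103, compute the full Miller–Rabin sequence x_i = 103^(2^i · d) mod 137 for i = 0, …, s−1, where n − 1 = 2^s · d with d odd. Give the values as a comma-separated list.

136, 1, 1

n − 1 = 136 = 2^3 · 17, so s = 3 and d = 17.
x_0 = 103^17 mod 137 = 136.
x_1 = 136^2 mod 137 = 1.
x_2 = 1^2 mod 137 = 1.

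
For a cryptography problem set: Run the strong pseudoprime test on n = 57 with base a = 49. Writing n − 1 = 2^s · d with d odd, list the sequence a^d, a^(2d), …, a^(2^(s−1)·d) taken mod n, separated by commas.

49, 7, 49

n − 1 = 56 = 2^3 · 7, so s = 3 and d = 7.
x_0 = 49^7 mod 57 = 49.
x_1 = 49^2 mod 57 = 7.
x_2 = 7^2 mod 57 = 49.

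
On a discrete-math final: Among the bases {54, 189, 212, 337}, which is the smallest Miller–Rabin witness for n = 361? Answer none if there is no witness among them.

189

n − 1 = 360 = 2^3 · 45, so s = 3 and d = 45.
Base 54: x_0 = 54^45 mod 361 = 1. x_0 = 1, so 54 is not a witness.
Base 189: x_0 = 189^45 mod 361 = 246. x_0 is neither 1 nor 360, so continue squaring. x_1 = 246^2 mod 361 = 229. x_2 = 229^2 mod 361 = 96. Reached i = s−1 = 2 without hitting −1: 189 is a Miller–Rabin witness and 361 is composite.
Base 212: x_0 = 212^45 mod 361 = 341. x_0 is neither 1 nor 360, so continue squaring. x_1 = 341^2 mod 361 = 39. x_2 = 39^2 mod 361 = 77. Reached i = s−1 = 2 without hitting −1: 212 is a Miller–Rabin witness and 361 is composite.
Base 337: x_0 = 337^45 mod 361 = 341. x_0 is neither 1 nor 360, so continue squaring. x_1 = 341^2 mod 361 = 39. x_2 = 39^2 mod 361 = 77. Reached i = s−1 = 2 without hitting −1: 337 is a Miller–Rabin witness and 361 is composite.
The smallest witness among the given bases is 189.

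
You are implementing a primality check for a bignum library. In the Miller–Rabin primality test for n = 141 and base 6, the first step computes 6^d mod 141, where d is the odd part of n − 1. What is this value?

84

n − 1 = 140 = 2^2 · 35, so s = 2 and d = 35.
6^35 mod 141 = 84.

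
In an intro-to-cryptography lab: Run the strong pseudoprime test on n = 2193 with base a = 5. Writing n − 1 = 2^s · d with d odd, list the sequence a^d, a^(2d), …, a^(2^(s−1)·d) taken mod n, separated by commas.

335, 382, 1186, 883

n − 1 = 2192 = 2^4 · 137, so s = 4 and d = 137.
x_0 = 5^137 mod 2193 = 335.
x_1 = 335^2 mod 2193 = 382.
x_2 = 382^2 mod 2193 = 1186.
x_3 = 1186^2 mod 2193 = 883.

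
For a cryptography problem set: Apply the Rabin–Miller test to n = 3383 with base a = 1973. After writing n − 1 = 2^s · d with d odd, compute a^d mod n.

3282

n − 1 = 3382 = 2^1 · 1691, so s = 1 and d = 1691.
Repeated squaring mod 3383: 1973^1 ≡ 1973, 1973^2 ≡ 2279, 1973^4 ≡ 936, 1973^8 ≡ 3282, 1973^16 ≡ 52, 1973^32 ≡ 2704, 1973^64 ≡ 953, 1973^128 ≡ 1565, 1973^256 ≡ 3316, 1973^512 ≡ 1106, 1973^1024 ≡ 1973.
1691 = 1024 + 512 + 128 + 16 + 8 + 2 + 1, so 1973^1691 ≡ 1973·1106·1565·52·3282·2279·1973 ≡ 3282 (mod 3383).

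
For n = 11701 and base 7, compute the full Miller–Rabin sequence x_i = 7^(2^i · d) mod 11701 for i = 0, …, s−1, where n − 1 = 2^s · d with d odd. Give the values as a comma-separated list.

n − 1 = 11700 = 2^2 · 2925, so s = 2 and d = 2925.
x_0 = 7^2925 mod 11701 = 11700.
x_1 = 11700^2 mod 11701 = 1.

11700, 1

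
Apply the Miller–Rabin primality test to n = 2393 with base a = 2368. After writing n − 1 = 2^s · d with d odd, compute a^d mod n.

1422

n − 1 = 2392 = 2^3 · 299, so s = 3 and d = 299.
2368^299 mod 2393 = 1422.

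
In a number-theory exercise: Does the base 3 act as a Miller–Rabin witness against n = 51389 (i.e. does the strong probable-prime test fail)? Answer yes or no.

n − 1 = 51388 = 2^2 · 12847, so s = 2 and d = 12847.
x_0 = 3^12847 mod 51389 = 5606.
x_0 is neither 1 nor 51388, so continue squaring.
x_1 = 5606^2 mod 51389 = 28557.
Reached i = s−1 = 1 without hitting −1: 3 is a Miller–Rabin witness and 51389 is composite.

yes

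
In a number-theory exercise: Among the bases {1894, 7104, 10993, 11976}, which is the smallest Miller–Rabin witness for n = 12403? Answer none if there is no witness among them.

none

n − 1 = 12402 = 2^1 · 6201, so s = 1 and d = 6201.
Base 1894: x_0 = 1894^6201 mod 12403 = 12402. x_0 = 12402 ≡ −1, so 1894 is not a witness.
Base 7104: x_0 = 7104^6201 mod 12403 = 1. x_0 = 1, so 7104 is not a witness.
Base 10993: x_0 = 10993^6201 mod 12403 = 12402. x_0 = 12402 ≡ −1, so 10993 is not a witness.
Base 11976: x_0 = 11976^6201 mod 12403 = 12402. x_0 = 12402 ≡ −1, so 11976 is not a witness.
No listed base is a witness for 12403.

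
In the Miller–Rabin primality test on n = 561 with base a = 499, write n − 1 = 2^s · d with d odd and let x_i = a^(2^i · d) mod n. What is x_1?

n − 1 = 560 = 2^4 · 35, so s = 4 and d = 35.
x_0 = 499^35 mod 561 = 199.
x_1 = 199^2 mod 561 = 331.

331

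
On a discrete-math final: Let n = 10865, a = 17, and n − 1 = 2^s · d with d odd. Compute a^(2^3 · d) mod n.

10801

n − 1 = 10864 = 2^4 · 679, so s = 4 and d = 679.
x_0 = 17^679 mod 10865 = 9418.
x_1 = 9418^2 mod 10865 = 7729.
x_2 = 7729^2 mod 10865 = 1671.
x_3 = 1671^2 mod 10865 = 10801.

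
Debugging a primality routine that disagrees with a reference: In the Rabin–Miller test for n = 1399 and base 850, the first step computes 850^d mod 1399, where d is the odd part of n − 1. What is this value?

1398

n − 1 = 1398 = 2^1 · 699, so s = 1 and d = 699.
850^699 mod 1399 = 1398.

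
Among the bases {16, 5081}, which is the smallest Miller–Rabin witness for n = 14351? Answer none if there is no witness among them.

n − 1 = 14350 = 2^1 · 7175, so s = 1 and d = 7175.
Base 16: x_0 = 16^7175 mod 14351 = 1. x_0 = 1, so 16 is not a witness.
Base 5081: x_0 = 5081^7175 mod 14351 = 1. x_0 = 1, so 5081 is not a witness.
No listed base is a witness for 14351.

none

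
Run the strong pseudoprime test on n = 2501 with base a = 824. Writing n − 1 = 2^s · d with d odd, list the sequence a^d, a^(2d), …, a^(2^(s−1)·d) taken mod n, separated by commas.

1188, 780

n − 1 = 2500 = 2^2 · 625, so s = 2 and d = 625.
x_0 = 824^625 mod 2501 = 1188.
x_1 = 1188^2 mod 2501 = 780.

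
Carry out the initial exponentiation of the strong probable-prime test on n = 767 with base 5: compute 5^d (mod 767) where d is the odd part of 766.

580

n − 1 = 766 = 2^1 · 383, so s = 1 and d = 383.
Repeated squaring mod 767: 5^1 ≡ 5, 5^2 ≡ 25, 5^4 ≡ 625, 5^8 ≡ 222, 5^16 ≡ 196, 5^32 ≡ 66, 5^64 ≡ 521, 5^128 ≡ 690, 5^256 ≡ 560.
383 = 256 + 64 + 32 + 16 + 8 + 4 + 2 + 1, so 5^383 ≡ 560·521·66·196·222·625·25·5 ≡ 580 (mod 767).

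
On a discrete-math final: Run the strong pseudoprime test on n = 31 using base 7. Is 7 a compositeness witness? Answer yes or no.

no

n − 1 = 30 = 2^1 · 15, so s = 1 and d = 15.
x_0 = 7^15 mod 31 = 1.
x_0 = 1, so 7 is not a witness.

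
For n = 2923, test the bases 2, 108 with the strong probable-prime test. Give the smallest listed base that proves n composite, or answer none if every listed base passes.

n − 1 = 2922 = 2^1 · 1461, so s = 1 and d = 1461.
Base 2: x_0 = 2^1461 mod 2923 = 2471. x_0 ∉ {1, 2922} and s = 1, so 2 is a Miller–Rabin witness and 2923 is composite.
Base 108: x_0 = 108^1461 mod 2923 = 343. x_0 ∉ {1, 2922} and s = 1, so 108 is a Miller–Rabin witness and 2923 is composite.
The smallest witness among the given bases is 2.

2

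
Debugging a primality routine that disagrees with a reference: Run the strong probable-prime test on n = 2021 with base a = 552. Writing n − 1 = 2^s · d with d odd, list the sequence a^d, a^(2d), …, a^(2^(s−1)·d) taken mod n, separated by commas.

466, 909

n − 1 = 2020 = 2^2 · 505, so s = 2 and d = 505.
x_0 = 552^505 mod 2021 = 466.
x_1 = 466^2 mod 2021 = 909.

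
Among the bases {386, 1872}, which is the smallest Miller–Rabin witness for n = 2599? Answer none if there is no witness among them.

386

n − 1 = 2598 = 2^1 · 1299, so s = 1 and d = 1299.
Base 386: x_0 = 386^1299 mod 2599 = 1904. x_0 ∉ {1, 2598} and s = 1, so 386 is a Miller–Rabin witness and 2599 is composite.
Base 1872: x_0 = 1872^1299 mod 2599 = 2493. x_0 ∉ {1, 2598} and s = 1, so 1872 is a Miller–Rabin witness and 2599 is composite.
The smallest witness among the given bases is 386.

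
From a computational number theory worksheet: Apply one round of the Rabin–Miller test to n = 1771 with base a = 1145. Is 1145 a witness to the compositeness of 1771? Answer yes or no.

yes

n − 1 = 1770 = 2^1 · 885, so s = 1 and d = 885.
x_0 = 1145^885 mod 1771 = 463.
x_0 ∉ {1, 1770} and s = 1, so 1145 is a Miller–Rabin witness and 1771 is composite.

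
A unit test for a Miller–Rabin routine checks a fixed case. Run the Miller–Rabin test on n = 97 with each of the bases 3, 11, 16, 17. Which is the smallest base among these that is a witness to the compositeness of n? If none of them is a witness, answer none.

none

n − 1 = 96 = 2^5 · 3, so s = 5 and d = 3.
Base 3: x_0 = 3^3 mod 97 = 27. x_0 is neither 1 nor 96, so continue squaring. x_1 = 27^2 mod 97 = 50. x_2 = 50^2 mod 97 = 75. x_3 = 75^2 mod 97 = 96. x_3 ≡ −1, so 3 is not a witness.
Base 11: x_0 = 11^3 mod 97 = 70. x_0 is neither 1 nor 96, so continue squaring. x_1 = 70^2 mod 97 = 50. x_2 = 50^2 mod 97 = 75. x_3 = 75^2 mod 97 = 96. x_3 ≡ −1, so 11 is not a witness.
Base 16: x_0 = 16^3 mod 97 = 22. x_0 is neither 1 nor 96, so continue squaring. x_1 = 22^2 mod 97 = 96. x_1 ≡ −1, so 16 is not a witness.
Base 17: x_0 = 17^3 mod 97 = 63. x_0 is neither 1 nor 96, so continue squaring. x_1 = 63^2 mod 97 = 89. x_2 = 89^2 mod 97 = 64. x_3 = 64^2 mod 97 = 22. x_4 = 22^2 mod 97 = 96. x_4 ≡ −1, so 17 is not a witness.
No listed base is a witness for 97.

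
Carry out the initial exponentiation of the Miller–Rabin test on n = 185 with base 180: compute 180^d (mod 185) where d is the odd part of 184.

n − 1 = 184 = 2^3 · 23, so s = 3 and d = 23.
180^23 mod 185 = 165.

165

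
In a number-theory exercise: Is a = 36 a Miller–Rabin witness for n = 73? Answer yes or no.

no

n − 1 = 72 = 2^3 · 9, so s = 3 and d = 9.
Repeated squaring mod 73: 36^1 ≡ 36, 36^2 ≡ 55, 36^4 ≡ 32, 36^8 ≡ 2.
9 = 8 + 1, so 36^9 ≡ 2·36 ≡ 72 (mod 73).
x_0 = 36^9 mod 73 = 72.
x_0 = 72 ≡ −1, so 36 is not a witness.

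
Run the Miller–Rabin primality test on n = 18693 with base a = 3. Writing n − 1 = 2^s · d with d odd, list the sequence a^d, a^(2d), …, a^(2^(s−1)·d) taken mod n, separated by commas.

8226, 17109

n − 1 = 18692 = 2^2 · 4673, so s = 2 and d = 4673.
x_0 = 3^4673 mod 18693 = 8226.
x_1 = 8226^2 mod 18693 = 17109.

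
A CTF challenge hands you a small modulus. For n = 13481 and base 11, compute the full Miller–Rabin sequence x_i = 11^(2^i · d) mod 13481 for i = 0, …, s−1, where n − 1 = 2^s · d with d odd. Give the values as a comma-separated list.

12760, 7563, 12567

n − 1 = 13480 = 2^3 · 1685, so s = 3 and d = 1685.
x_0 = 11^1685 mod 13481 = 12760.
x_1 = 12760^2 mod 13481 = 7563.
x_2 = 7563^2 mod 13481 = 12567.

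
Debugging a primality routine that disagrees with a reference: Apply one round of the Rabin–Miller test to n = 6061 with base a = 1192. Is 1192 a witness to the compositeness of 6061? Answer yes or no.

n − 1 = 6060 = 2^2 · 1515, so s = 2 and d = 1515.
x_0 = 1192^1515 mod 6061 = 3884.
x_0 is neither 1 nor 6060, so continue squaring.
x_1 = 3884^2 mod 6061 = 5688.
Reached i = s−1 = 1 without hitting −1: 1192 is a Miller–Rabin witness and 6061 is composite.

yes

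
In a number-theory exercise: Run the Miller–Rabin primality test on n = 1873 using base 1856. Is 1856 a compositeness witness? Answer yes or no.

n − 1 = 1872 = 2^4 · 117, so s = 4 and d = 117.
x_0 = 1856^117 mod 1873 = 645.
x_0 is neither 1 nor 1872, so continue squaring.
x_1 = 645^2 mod 1873 = 219.
x_2 = 219^2 mod 1873 = 1136.
x_3 = 1136^2 mod 1873 = 1872.
x_3 ≡ −1, so 1856 is not a witness.

no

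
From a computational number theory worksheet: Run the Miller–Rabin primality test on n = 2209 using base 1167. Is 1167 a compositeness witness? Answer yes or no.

n − 1 = 2208 = 2^5 · 69, so s = 5 and d = 69.
x_0 = 1167^69 mod 2209 = 2208.
x_0 = 2208 ≡ −1, so 1167 is not a witness.

no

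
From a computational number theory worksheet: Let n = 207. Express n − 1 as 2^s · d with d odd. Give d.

Halving: 206 → 103; 103 is odd.
So 206 = 2^1 · 103.

103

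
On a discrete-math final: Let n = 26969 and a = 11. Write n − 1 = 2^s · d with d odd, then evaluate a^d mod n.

2163

n − 1 = 26968 = 2^3 · 3371, so s = 3 and d = 3371.
11^3371 mod 26969 = 2163.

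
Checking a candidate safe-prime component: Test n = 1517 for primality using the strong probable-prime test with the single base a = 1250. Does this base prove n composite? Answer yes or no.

n − 1 = 1516 = 2^2 · 379, so s = 2 and d = 379.
x_0 = 1250^379 mod 1517 = 859.
x_0 is neither 1 nor 1516, so continue squaring.
x_1 = 859^2 mod 1517 = 619.
Reached i = s−1 = 1 without hitting −1: 1250 is a Miller–Rabin witness and 1517 is composite.

yes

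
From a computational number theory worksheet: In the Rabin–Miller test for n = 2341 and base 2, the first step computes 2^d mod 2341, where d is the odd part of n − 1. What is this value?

n − 1 = 2340 = 2^2 · 585, so s = 2 and d = 585.
By repeated squaring, 2^585 ≡ 2188 (mod 2341).

2188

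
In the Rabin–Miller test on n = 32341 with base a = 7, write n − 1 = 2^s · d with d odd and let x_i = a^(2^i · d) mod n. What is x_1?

1

n − 1 = 32340 = 2^2 · 8085, so s = 2 and d = 8085.
Repeated squaring mod 32341: 7^1 ≡ 7, 7^2 ≡ 49, 7^4 ≡ 2401, 7^8 ≡ 8103, 7^16 ≡ 6379, 7^32 ≡ 6663, 7^64 ≡ 23717, 7^128 ≡ 21417, 7^256 ≡ 27827, 7^512 ≡ 1366, 7^1024 ≡ 22519, 7^2048 ≡ 30822, 7^4096 ≡ 11150.
8085 = 4096 + 2048 + 1024 + 512 + 256 + 128 + 16 + 4 + 1, so 7^8085 ≡ 11150·30822·22519·1366·27827·21417·6379·2401·7 ≡ 32340 (mod 32341).
x_0 = 32340.
x_1 = 32340^2 mod 32341 = 1.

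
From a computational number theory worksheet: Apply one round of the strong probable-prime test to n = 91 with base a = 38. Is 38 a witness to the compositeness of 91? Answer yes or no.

no

n − 1 = 90 = 2^1 · 45, so s = 1 and d = 45.
x_0 = 38^45 mod 91 = 90.
x_0 = 90 ≡ −1, so 38 is not a witness.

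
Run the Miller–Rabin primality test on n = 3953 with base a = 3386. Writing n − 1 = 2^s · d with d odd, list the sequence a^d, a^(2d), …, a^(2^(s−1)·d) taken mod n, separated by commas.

n − 1 = 3952 = 2^4 · 247, so s = 4 and d = 247.
x_0 = 3386^247 mod 3953 = 2602.
x_1 = 2602^2 mod 3953 = 2868.
x_2 = 2868^2 mod 3953 = 3184.
x_3 = 3184^2 mod 3953 = 2364.

2602, 2868, 3184, 2364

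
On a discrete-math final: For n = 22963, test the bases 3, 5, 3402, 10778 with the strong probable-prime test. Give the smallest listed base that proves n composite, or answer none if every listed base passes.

none

n − 1 = 22962 = 2^1 · 11481, so s = 1 and d = 11481.
Base 3: x_0 = 3^11481 mod 22963 = 22962. x_0 = 22962 ≡ −1, so 3 is not a witness.
Base 5: x_0 = 5^11481 mod 22963 = 22962. x_0 = 22962 ≡ −1, so 5 is not a witness.
Base 3402: x_0 = 3402^11481 mod 22963 = 1. x_0 = 1, so 3402 is not a witness.
Base 10778: x_0 = 10778^11481 mod 22963 = 1. x_0 = 1, so 10778 is not a witness.
No listed base is a witness for 22963.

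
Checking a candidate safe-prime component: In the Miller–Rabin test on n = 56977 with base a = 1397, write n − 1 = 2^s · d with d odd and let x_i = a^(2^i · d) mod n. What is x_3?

28088

n − 1 = 56976 = 2^4 · 3561, so s = 4 and d = 3561.
x_0 = 1397^3561 mod 56977 = 14454.
x_1 = 14454^2 mod 56977 = 40434.
x_2 = 40434^2 mod 56977 = 10318.
x_3 = 10318^2 mod 56977 = 28088.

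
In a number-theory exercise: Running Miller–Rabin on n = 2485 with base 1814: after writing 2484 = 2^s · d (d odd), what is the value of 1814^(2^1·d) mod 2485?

n − 1 = 2484 = 2^2 · 621, so s = 2 and d = 621.
Repeated squaring mod 2485: 1814^1 ≡ 1814, 1814^2 ≡ 456, 1814^4 ≡ 1681, 1814^8 ≡ 316, 1814^16 ≡ 456, 1814^32 ≡ 1681, 1814^64 ≡ 316, 1814^128 ≡ 456, 1814^256 ≡ 1681, 1814^512 ≡ 316.
621 = 512 + 64 + 32 + 8 + 4 + 1, so 1814^621 ≡ 316·316·1681·316·1681·1814 ≡ 239 (mod 2485).
x_0 = 239.
x_1 = 239^2 mod 2485 = 2451.

2451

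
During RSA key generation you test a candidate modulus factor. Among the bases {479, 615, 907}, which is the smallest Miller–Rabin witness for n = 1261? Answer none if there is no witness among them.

615

n − 1 = 1260 = 2^2 · 315, so s = 2 and d = 315.
Base 479: x_0 = 479^315 mod 1261 = 1045. x_0 is neither 1 nor 1260, so continue squaring. x_1 = 1045^2 mod 1261 = 1260. x_1 ≡ −1, so 479 is not a witness.
Base 615: x_0 = 615^315 mod 1261 = 532. x_0 is neither 1 nor 1260, so continue squaring. x_1 = 532^2 mod 1261 = 560. Reached i = s−1 = 1 without hitting −1: 615 is a Miller–Rabin witness and 1261 is composite.
Base 907: x_0 = 907^315 mod 1261 = 649. x_0 is neither 1 nor 1260, so continue squaring. x_1 = 649^2 mod 1261 = 27. Reached i = s−1 = 1 without hitting −1: 907 is a Miller–Rabin witness and 1261 is composite.
The smallest witness among the given bases is 615.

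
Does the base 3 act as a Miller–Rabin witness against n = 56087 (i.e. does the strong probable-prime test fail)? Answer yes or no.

no

n − 1 = 56086 = 2^1 · 28043, so s = 1 and d = 28043.
x_0 = 3^28043 mod 56087 = 1.
x_0 = 1, so 3 is not a witness.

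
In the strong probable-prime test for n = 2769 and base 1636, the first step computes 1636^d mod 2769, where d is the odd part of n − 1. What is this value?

n − 1 = 2768 = 2^4 · 173, so s = 4 and d = 173.
1636^173 mod 2769 = 1996.

1996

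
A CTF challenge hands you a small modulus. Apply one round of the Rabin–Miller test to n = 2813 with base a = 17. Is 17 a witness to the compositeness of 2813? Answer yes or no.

n − 1 = 2812 = 2^2 · 703, so s = 2 and d = 703.
x_0 = 17^703 mod 2813 = 1955.
x_0 is neither 1 nor 2812, so continue squaring.
x_1 = 1955^2 mod 2813 = 1971.
Reached i = s−1 = 1 without hitting −1: 17 is a Miller–Rabin witness and 2813 is composite.

yes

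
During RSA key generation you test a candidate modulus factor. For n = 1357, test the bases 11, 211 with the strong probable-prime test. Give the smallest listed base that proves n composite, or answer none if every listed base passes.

11

n − 1 = 1356 = 2^2 · 339, so s = 2 and d = 339.
Base 11: x_0 = 11^339 mod 1357 = 364. x_0 is neither 1 nor 1356, so continue squaring. x_1 = 364^2 mod 1357 = 867. Reached i = s−1 = 1 without hitting −1: 11 is a Miller–Rabin witness and 1357 is composite.
Base 211: x_0 = 211^339 mod 1357 = 1278. x_0 is neither 1 nor 1356, so continue squaring. x_1 = 1278^2 mod 1357 = 813. Reached i = s−1 = 1 without hitting −1: 211 is a Miller–Rabin witness and 1357 is composite.
The smallest witness among the given bases is 11.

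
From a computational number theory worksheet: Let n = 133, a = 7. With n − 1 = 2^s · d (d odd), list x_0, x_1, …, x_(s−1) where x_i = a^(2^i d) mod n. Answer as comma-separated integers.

77, 77

n − 1 = 132 = 2^2 · 33, so s = 2 and d = 33.
x_0 = 7^33 mod 133 = 77.
x_1 = 77^2 mod 133 = 77.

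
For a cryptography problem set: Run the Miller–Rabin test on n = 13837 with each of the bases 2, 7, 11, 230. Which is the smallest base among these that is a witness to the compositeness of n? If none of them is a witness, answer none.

n − 1 = 13836 = 2^2 · 3459, so s = 2 and d = 3459.
Base 2: x_0 = 2^3459 mod 13837 = 8376. x_0 is neither 1 nor 13836, so continue squaring. x_1 = 8376^2 mod 13837 = 3786. Reached i = s−1 = 1 without hitting −1: 2 is a Miller–Rabin witness and 13837 is composite.
Base 7: x_0 = 7^3459 mod 13837 = 5488. x_0 is neither 1 nor 13836, so continue squaring. x_1 = 5488^2 mod 13837 = 8832. Reached i = s−1 = 1 without hitting −1: 7 is a Miller–Rabin witness and 13837 is composite.
Base 11: x_0 = 11^3459 mod 13837 = 13358. x_0 is neither 1 nor 13836, so continue squaring. x_1 = 13358^2 mod 13837 = 8049. Reached i = s−1 = 1 without hitting −1: 11 is a Miller–Rabin witness and 13837 is composite.
Base 230: x_0 = 230^3459 mod 13837 = 7423. x_0 is neither 1 nor 13836, so continue squaring. x_1 = 7423^2 mod 13837 = 1995. Reached i = s−1 = 1 without hitting −1: 230 is a Miller–Rabin witness and 13837 is composite.
The smallest witness among the given bases is 2.

2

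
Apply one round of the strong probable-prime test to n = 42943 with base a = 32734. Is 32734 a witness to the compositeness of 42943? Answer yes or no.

n − 1 = 42942 = 2^1 · 21471, so s = 1 and d = 21471.
x_0 = 32734^21471 mod 42943 = 1.
x_0 = 1, so 32734 is not a witness.

no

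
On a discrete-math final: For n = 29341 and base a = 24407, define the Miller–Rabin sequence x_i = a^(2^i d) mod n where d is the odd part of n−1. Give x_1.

n − 1 = 29340 = 2^2 · 7335, so s = 2 and d = 7335.
x_0 = 24407^7335 mod 29341 = 26424.
x_1 = 26424^2 mod 29341 = 29340.

29340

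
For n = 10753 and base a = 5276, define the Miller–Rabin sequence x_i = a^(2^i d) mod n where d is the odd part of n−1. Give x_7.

n − 1 = 10752 = 2^9 · 21, so s = 9 and d = 21.
Repeated squaring mod 10753: 5276^1 ≡ 5276, 5276^2 ≡ 7412, 5276^4 ≡ 667, 5276^8 ≡ 4016, 5276^16 ≡ 9509.
21 = 16 + 4 + 1, so 5276^21 ≡ 9509·667·5276 ≡ 159 (mod 10753).
x_0 = 159.
x_1 = 159^2 mod 10753 = 3775.
x_2 = 3775^2 mod 10753 = 2900.
x_3 = 2900^2 mod 10753 = 1154.
x_4 = 1154^2 mod 10753 = 9097.
x_5 = 9097^2 mod 10753 = 321.
x_6 = 321^2 mod 10753 = 6264.
x_7 = 6264^2 mod 10753 = 10752.

10752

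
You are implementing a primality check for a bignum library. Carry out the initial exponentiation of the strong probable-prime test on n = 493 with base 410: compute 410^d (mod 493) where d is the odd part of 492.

n − 1 = 492 = 2^2 · 123, so s = 2 and d = 123.
Repeated squaring mod 493: 410^1 ≡ 410, 410^2 ≡ 480, 410^4 ≡ 169, 410^8 ≡ 460, 410^16 ≡ 103, 410^32 ≡ 256, 410^64 ≡ 460.
123 = 64 + 32 + 16 + 8 + 2 + 1, so 410^123 ≡ 460·256·103·460·480·410 ≡ 382 (mod 493).

382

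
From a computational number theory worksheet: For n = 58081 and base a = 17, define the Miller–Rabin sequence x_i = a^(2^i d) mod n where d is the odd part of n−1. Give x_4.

17353

n − 1 = 58080 = 2^5 · 1815, so s = 5 and d = 1815.
x_0 = 17^1815 mod 58081 = 54390.
x_1 = 54390^2 mod 58081 = 32527.
x_2 = 32527^2 mod 58081 = 2233.
x_3 = 2233^2 mod 58081 = 49404.
x_4 = 49404^2 mod 58081 = 17353.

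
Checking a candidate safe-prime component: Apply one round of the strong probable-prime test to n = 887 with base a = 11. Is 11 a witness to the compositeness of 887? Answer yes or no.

no

n − 1 = 886 = 2^1 · 443, so s = 1 and d = 443.
Repeated squaring mod 887: 11^1 ≡ 11, 11^2 ≡ 121, 11^4 ≡ 449, 11^8 ≡ 252, 11^16 ≡ 527, 11^32 ≡ 98, 11^64 ≡ 734, 11^128 ≡ 347, 11^256 ≡ 664.
443 = 256 + 128 + 32 + 16 + 8 + 2 + 1, so 11^443 ≡ 664·347·98·527·252·121·11 ≡ 1 (mod 887).
x_0 = 11^443 mod 887 = 1.
x_0 = 1, so 11 is not a witness.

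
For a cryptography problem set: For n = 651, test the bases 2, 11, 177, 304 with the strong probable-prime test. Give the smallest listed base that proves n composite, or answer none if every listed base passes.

n − 1 = 650 = 2^1 · 325, so s = 1 and d = 325.
Base 2: x_0 = 2^325 mod 651 = 590. x_0 ∉ {1, 650} and s = 1, so 2 is a Miller–Rabin witness and 651 is composite.
Base 11: x_0 = 11^325 mod 651 = 305. x_0 ∉ {1, 650} and s = 1, so 11 is a Miller–Rabin witness and 651 is composite.
Base 177: x_0 = 177^325 mod 651 = 429. x_0 ∉ {1, 650} and s = 1, so 177 is a Miller–Rabin witness and 651 is composite.
Base 304: x_0 = 304^325 mod 651 = 304. x_0 ∉ {1, 650} and s = 1, so 304 is a Miller–Rabin witness and 651 is composite.
The smallest witness among the given bases is 2.

2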